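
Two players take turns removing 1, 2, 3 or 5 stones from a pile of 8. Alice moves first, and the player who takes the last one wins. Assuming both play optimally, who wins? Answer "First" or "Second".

Compute winning (W) and losing (L) positions by backward induction:
i:   0  1  2  3  4  5  6  7  8
     L  W  W  W  L  W  W  W  L
Position 8 is L, so the second player wins.

Second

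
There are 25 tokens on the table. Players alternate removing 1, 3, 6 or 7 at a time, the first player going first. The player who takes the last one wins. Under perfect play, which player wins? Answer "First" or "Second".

First

i:   0  1  2  3  4  5  6  7  8  9 10 11 12 13 14 15 16 17 18 19 20 21 22 23 24 25
     L  W  L  W  L  W  W  W  W  W  W  W  L  W  L  W  L  W  W  W  W  W  W  W  L  W
Position 25 is W, so the first player wins.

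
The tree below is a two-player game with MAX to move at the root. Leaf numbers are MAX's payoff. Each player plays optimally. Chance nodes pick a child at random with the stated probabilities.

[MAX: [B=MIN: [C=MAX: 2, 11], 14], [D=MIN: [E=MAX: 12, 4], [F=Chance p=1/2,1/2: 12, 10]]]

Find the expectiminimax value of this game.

11

C (MAX): max(2, 11) = 11
B (MIN): min(11, 14) = 11
E (MAX): max(12, 4) = 12
F (Chance): 1/2·12 + 1/2·10 = 11
D (MIN): min(12, 11) = 11
Root (MAX): max(11, 11) = 11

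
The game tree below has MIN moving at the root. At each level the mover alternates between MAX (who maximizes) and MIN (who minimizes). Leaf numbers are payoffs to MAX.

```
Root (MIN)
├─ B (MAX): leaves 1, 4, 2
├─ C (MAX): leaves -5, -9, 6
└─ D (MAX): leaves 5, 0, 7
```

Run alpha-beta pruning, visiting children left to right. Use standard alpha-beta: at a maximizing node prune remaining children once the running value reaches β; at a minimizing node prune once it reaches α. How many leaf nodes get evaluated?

B [α=-∞,β=+∞]: v=4
C [α=-∞,β=4]: v=6
D [α=-∞,β=4]: v=5 after child 1 ≥ β → β-cutoff, skip 2
Root [α=-∞,β=+∞]: v=4
Leaves evaluated: 7 of 9.

7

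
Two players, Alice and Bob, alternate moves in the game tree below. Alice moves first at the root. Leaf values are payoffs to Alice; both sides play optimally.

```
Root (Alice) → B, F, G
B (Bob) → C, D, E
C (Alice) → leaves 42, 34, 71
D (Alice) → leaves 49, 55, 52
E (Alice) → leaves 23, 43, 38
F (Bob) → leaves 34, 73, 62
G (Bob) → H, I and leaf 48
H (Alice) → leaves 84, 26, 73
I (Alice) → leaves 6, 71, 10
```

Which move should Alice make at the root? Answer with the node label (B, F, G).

C (Alice): max(42, 34, 71) = 71
D (Alice): max(49, 55, 52) = 55
E (Alice): max(23, 43, 38) = 43
B (Bob): min(71, 55, 43) = 43
F (Bob): min(34, 73, 62) = 34
H (Alice): max(84, 26, 73) = 84
I (Alice): max(6, 71, 10) = 71
G (Bob): min(84, 71, 48) = 48
Root (Alice): max(43, 34, 48) = 48
Alice picks the child with the highest value: G (value 48).

G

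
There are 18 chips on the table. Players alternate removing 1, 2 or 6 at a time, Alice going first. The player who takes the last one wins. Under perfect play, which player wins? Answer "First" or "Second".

First

i:   0  1  2  3  4  5  6  7  8  9 10 11 12 13 14 15 16 17 18
     L  W  W  L  W  W  W  L  W  W  L  W  W  W  L  W  W  L  W
Position 18 is W, so the first player wins.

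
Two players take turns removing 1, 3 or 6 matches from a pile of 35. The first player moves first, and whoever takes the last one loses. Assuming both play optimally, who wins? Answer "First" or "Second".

Mark each pile size as W (mover wins) or L (mover loses):
i:   0  1  2  3  4  5  6  7  8  9 10 11 12 13 14 15 16 17 18 19 20 21 22 23 24 25 26 27 28 29 30 31 32 33 34 35
     W  L  W  L  W  L  W  W  W  W  L  W  L  W  L  W  W  W  W  L  W  L  W  L  W  W  W  W  L  W  L  W  L  W  W  W
Position 35 is W, so the first player wins.

First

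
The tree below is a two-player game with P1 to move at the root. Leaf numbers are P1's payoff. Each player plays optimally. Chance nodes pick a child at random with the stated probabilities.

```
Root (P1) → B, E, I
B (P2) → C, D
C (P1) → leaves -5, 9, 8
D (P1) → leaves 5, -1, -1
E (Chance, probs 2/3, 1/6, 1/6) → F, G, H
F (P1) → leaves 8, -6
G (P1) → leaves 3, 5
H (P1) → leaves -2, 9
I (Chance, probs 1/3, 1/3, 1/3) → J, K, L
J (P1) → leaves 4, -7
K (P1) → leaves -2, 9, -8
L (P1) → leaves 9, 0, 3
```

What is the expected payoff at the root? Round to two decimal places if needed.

C (P1): max(-5, 9, 8) = 9
D (P1): max(5, -1, -1) = 5
B (P2): min(9, 5) = 5
F (P1): max(8, -6) = 8
G (P1): max(3, 5) = 5
H (P1): max(-2, 9) = 9
E (Chance): 2/3·8 + 1/6·5 + 1/6·9 = 7.67
J (P1): max(4, -7) = 4
K (P1): max(-2, 9, -8) = 9
L (P1): max(9, 0, 3) = 9
I (Chance): 1/3·4 + 1/3·9 + 1/3·9 = 7.33
Root (P1): max(5, 7.67, 7.33) = 7.67

7.67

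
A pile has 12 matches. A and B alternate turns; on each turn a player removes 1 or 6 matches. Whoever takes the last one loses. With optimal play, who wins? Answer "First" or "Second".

Compute winning (W) and losing (L) positions by backward induction:
i:   0  1  2  3  4  5  6  7  8  9 10 11 12
     W  L  W  L  W  L  W  W  L  W  L  W  L
Position 12 is L, so the second player wins.

Second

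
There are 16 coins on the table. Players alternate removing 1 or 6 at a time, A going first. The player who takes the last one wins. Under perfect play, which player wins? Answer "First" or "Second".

Second

i:   0  1  2  3  4  5  6  7  8  9 10 11 12 13 14 15 16
     L  W  L  W  L  W  W  L  W  L  W  L  W  W  L  W  L
Position 16 is L, so the second player wins.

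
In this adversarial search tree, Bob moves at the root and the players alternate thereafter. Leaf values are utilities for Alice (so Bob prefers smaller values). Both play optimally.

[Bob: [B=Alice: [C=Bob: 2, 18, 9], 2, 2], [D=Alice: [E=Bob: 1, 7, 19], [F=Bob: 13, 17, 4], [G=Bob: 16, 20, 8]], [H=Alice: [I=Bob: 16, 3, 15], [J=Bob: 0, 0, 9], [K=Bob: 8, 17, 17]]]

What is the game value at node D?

E: min(1, 7, 19) = 1
F: min(13, 17, 4) = 4
G: min(16, 20, 8) = 8
D: max(1, 4, 8) = 8

8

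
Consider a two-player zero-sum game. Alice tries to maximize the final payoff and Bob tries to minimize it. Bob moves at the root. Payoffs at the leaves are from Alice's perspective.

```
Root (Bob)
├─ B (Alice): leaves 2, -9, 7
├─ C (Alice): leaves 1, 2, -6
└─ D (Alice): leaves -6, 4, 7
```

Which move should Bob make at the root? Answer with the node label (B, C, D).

C

B (Alice): max(2, -9, 7) = 7
C (Alice): max(1, 2, -6) = 2
D (Alice): max(-6, 4, 7) = 7
Root (Bob): min(7, 2, 7) = 2
Bob picks the child with the lowest value: C (value 2).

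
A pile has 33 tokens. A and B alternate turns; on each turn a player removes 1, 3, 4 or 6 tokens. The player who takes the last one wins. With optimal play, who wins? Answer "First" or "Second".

Positions where the player to move wins (W) vs loses (L):
i:   0  1  2  3  4  5  6  7  8  9 10 11 12 13 14 15 16 17 18 19 20 21 22 23 24 25 26 27 28 29 30 31 32 33
     L  W  L  W  W  W  W  L  W  L  W  W  W  W  L  W  L  W  W  W  W  L  W  L  W  W  W  W  L  W  L  W  W  W
Position 33 is W, so the first player wins.

First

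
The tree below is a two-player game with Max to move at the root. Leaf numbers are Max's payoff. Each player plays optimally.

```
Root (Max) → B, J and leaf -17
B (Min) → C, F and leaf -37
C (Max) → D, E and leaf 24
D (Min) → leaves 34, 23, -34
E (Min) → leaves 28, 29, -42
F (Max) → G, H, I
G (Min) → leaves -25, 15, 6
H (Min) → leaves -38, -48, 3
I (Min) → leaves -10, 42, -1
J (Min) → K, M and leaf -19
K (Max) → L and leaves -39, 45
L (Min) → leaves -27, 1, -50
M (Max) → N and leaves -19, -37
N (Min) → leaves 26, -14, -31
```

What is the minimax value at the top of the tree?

-17

D (Min): min(34, 23, -34) = -34
E (Min): min(28, 29, -42) = -42
C (Max): max(-34, -42, 24) = 24
G (Min): min(-25, 15, 6) = -25
H (Min): min(-38, -48, 3) = -48
I (Min): min(-10, 42, -1) = -10
F (Max): max(-25, -48, -10) = -10
B (Min): min(24, -10, -37) = -37
L (Min): min(-27, 1, -50) = -50
K (Max): max(-50, -39, 45) = 45
N (Min): min(26, -14, -31) = -31
M (Max): max(-31, -19, -37) = -19
J (Min): min(45, -19, -19) = -19
Root (Max): max(-37, -19, -17) = -17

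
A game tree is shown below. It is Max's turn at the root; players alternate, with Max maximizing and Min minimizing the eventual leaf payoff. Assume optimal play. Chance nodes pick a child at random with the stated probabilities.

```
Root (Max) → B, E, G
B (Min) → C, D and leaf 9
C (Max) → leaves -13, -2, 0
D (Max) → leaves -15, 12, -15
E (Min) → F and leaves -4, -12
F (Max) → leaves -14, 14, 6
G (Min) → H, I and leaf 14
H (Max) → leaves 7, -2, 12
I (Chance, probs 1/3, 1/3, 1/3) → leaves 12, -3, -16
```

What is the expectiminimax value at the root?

C (Max): max(-13, -2, 0) = 0
D (Max): max(-15, 12, -15) = 12
B (Min): min(0, 12, 9) = 0
F (Max): max(-14, 14, 6) = 14
E (Min): min(14, -4, -12) = -12
H (Max): max(7, -2, 12) = 12
I (Chance): 1/3·12 + 1/3·-3 + 1/3·-16 = -2.33
G (Min): min(12, -2.33, 14) = -2.33
Root (Max): max(0, -12, -2.33) = 0

0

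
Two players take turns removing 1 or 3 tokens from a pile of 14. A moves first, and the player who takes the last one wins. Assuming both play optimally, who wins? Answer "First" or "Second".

Compute winning (W) and losing (L) positions by backward induction:
i:   0  1  2  3  4  5  6  7  8  9 10 11 12 13 14
     L  W  L  W  L  W  L  W  L  W  L  W  L  W  L
Position 14 is L, so the second player wins.

Second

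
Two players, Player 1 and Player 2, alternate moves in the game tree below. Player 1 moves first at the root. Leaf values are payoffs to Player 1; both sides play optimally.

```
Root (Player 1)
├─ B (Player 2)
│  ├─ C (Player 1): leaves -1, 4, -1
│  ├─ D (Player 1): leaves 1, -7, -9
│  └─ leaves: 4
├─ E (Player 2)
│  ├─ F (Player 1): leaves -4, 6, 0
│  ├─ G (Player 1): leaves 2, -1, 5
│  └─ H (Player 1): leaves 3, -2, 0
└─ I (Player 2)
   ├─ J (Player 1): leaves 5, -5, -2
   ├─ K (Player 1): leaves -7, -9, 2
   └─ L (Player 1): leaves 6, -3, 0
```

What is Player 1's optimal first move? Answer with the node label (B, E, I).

C (Player 1): max(-1, 4, -1) = 4
D (Player 1): max(1, -7, -9) = 1
B (Player 2): min(4, 1, 4) = 1
F (Player 1): max(-4, 6, 0) = 6
G (Player 1): max(2, -1, 5) = 5
H (Player 1): max(3, -2, 0) = 3
E (Player 2): min(6, 5, 3) = 3
J (Player 1): max(5, -5, -2) = 5
K (Player 1): max(-7, -9, 2) = 2
L (Player 1): max(6, -3, 0) = 6
I (Player 2): min(5, 2, 6) = 2
Root (Player 1): max(1, 3, 2) = 3
Player 1 picks the child with the highest value: E (value 3).

E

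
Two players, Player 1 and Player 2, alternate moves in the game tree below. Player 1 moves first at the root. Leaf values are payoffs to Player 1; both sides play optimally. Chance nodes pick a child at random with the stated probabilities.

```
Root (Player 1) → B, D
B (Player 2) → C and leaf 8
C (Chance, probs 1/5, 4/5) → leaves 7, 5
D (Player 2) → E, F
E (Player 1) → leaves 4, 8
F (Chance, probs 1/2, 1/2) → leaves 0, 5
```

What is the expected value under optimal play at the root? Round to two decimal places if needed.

5.4

C (Chance): 1/5·7 + 4/5·5 = 5.4
B (Player 2): min(5.4, 8) = 5.4
E (Player 1): max(4, 8) = 8
F (Chance): 1/2·0 + 1/2·5 = 2.5
D (Player 2): min(8, 2.5) = 2.5
Root (Player 1): max(5.4, 2.5) = 5.4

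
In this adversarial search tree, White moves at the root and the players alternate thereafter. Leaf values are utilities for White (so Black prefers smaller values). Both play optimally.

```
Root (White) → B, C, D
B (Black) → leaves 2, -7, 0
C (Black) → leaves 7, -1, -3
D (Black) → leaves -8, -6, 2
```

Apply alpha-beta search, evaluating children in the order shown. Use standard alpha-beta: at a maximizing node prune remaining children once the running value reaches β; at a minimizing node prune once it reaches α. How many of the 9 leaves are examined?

7

B [α=-∞,β=+∞]: v=-7
C [α=-7,β=+∞]: v=-3
D [α=-3,β=+∞]: v=-8 after child 1 ≤ α → α-cutoff, skip 2
Root [α=-∞,β=+∞]: v=-3
Leaves evaluated: 7 of 9.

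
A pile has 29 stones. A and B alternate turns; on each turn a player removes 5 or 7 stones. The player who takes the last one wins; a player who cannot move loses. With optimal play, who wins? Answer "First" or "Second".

i:   0  1  2  3  4  5  6  7  8  9 10 11 12 13 14 15 16 17 18 19 20 21 22 23 24 25 26 27 28 29
     L  L  L  L  L  W  W  W  W  W  W  W  L  L  L  L  L  W  W  W  W  W  W  W  L  L  L  L  L  W
Position 29 is W, so the first player wins.

First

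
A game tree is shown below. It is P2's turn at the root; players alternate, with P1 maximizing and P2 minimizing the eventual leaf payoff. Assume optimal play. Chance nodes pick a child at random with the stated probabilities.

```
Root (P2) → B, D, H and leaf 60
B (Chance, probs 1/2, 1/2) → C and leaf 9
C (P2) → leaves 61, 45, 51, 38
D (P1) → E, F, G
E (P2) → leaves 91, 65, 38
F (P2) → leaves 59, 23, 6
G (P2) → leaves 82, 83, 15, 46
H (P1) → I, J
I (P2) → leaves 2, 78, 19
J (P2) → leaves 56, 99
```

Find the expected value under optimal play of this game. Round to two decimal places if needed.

23.5

C (P2): min(61, 45, 51, 38) = 38
B (Chance): 1/2·38 + 1/2·9 = 23.5
E (P2): min(91, 65, 38) = 38
F (P2): min(59, 23, 6) = 6
G (P2): min(82, 83, 15, 46) = 15
D (P1): max(38, 6, 15) = 38
I (P2): min(2, 78, 19) = 2
J (P2): min(56, 99) = 56
H (P1): max(2, 56) = 56
Root (P2): min(23.5, 38, 56, 60) = 23.5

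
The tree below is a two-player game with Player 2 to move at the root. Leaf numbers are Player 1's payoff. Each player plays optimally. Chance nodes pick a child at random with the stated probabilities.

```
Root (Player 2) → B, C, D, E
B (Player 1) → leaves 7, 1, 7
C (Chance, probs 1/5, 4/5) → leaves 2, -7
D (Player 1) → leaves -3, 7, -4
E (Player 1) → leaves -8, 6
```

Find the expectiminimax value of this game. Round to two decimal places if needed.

B (Player 1): max(7, 1, 7) = 7
C (Chance): 1/5·2 + 4/5·-7 = -5.2
D (Player 1): max(-3, 7, -4) = 7
E (Player 1): max(-8, 6) = 6
Root (Player 2): min(7, -5.2, 7, 6) = -5.2

-5.2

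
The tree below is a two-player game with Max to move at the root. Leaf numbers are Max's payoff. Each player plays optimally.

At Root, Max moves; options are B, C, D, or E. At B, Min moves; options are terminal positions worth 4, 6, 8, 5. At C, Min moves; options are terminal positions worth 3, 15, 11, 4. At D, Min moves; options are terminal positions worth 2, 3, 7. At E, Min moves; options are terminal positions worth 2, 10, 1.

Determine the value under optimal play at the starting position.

4

B (Min): min(4, 6, 8, 5) = 4
C (Min): min(3, 15, 11, 4) = 3
D (Min): min(2, 3, 7) = 2
E (Min): min(2, 10, 1) = 1
Root (Max): max(4, 3, 2, 1) = 4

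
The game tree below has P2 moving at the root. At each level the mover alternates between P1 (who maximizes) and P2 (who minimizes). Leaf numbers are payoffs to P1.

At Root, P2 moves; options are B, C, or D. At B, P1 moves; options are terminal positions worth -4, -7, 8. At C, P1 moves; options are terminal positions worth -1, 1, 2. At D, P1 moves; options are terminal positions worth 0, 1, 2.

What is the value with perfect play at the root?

B (P1): max(-4, -7, 8) = 8
C (P1): max(-1, 1, 2) = 2
D (P1): max(0, 1, 2) = 2
Root (P2): min(8, 2, 2) = 2

2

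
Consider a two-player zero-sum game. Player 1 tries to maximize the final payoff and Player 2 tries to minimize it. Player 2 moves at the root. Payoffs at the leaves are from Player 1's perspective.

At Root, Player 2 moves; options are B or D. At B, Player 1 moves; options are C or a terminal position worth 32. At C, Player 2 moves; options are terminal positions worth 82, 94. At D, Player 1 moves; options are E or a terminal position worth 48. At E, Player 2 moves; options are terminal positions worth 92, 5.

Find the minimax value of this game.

48

C (Player 2): min(82, 94) = 82
B (Player 1): max(82, 32) = 82
E (Player 2): min(92, 5) = 5
D (Player 1): max(5, 48) = 48
Root (Player 2): min(82, 48) = 48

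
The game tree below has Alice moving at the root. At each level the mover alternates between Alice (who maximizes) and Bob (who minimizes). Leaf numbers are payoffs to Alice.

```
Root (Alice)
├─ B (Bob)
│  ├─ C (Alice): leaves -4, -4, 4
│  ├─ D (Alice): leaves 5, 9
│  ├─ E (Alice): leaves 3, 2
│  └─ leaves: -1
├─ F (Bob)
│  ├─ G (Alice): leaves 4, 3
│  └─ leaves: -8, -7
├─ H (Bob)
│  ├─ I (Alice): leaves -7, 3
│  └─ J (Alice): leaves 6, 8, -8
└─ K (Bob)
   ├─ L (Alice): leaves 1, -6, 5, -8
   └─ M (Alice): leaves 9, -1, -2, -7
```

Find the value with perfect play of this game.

5

C (Alice): max(-4, -4, 4) = 4
D (Alice): max(5, 9) = 9
E (Alice): max(3, 2) = 3
B (Bob): min(4, 9, 3, -1) = -1
G (Alice): max(4, 3) = 4
F (Bob): min(4, -8, -7) = -8
I (Alice): max(-7, 3) = 3
J (Alice): max(6, 8, -8) = 8
H (Bob): min(3, 8) = 3
L (Alice): max(1, -6, 5, -8) = 5
M (Alice): max(9, -1, -2, -7) = 9
K (Bob): min(5, 9) = 5
Root (Alice): max(-1, -8, 3, 5) = 5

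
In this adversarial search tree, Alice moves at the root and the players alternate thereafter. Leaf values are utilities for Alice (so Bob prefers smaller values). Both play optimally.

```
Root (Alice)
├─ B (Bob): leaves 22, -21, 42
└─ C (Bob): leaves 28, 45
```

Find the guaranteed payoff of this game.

B (Bob): min(22, -21, 42) = -21
C (Bob): min(28, 45) = 28
Root (Alice): max(-21, 28) = 28

28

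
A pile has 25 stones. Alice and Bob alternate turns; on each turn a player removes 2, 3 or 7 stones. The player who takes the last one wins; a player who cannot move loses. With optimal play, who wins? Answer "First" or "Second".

Second

Positions where the player to move wins (W) vs loses (L):
i:   0  1  2  3  4  5  6  7  8  9 10 11 12 13 14 15 16 17 18 19 20 21 22 23 24 25
     L  L  W  W  W  L  L  W  W  W  L  L  W  W  W  L  L  W  W  W  L  L  W  W  W  L
Position 25 is L, so the second player wins.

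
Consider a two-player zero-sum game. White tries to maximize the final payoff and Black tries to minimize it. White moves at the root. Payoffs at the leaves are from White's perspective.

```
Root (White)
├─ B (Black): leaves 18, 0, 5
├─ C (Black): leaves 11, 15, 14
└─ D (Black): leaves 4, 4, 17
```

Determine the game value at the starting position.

B (Black): min(18, 0, 5) = 0
C (Black): min(11, 15, 14) = 11
D (Black): min(4, 4, 17) = 4
Root (White): max(0, 11, 4) = 11

11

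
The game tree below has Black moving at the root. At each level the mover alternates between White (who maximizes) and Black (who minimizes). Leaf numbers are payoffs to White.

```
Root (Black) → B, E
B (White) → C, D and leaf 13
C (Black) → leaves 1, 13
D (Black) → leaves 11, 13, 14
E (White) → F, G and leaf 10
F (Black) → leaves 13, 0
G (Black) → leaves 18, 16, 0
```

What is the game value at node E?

F: min(13, 0) = 0
G: min(18, 16, 0) = 0
E: max(0, 0, 10) = 10

10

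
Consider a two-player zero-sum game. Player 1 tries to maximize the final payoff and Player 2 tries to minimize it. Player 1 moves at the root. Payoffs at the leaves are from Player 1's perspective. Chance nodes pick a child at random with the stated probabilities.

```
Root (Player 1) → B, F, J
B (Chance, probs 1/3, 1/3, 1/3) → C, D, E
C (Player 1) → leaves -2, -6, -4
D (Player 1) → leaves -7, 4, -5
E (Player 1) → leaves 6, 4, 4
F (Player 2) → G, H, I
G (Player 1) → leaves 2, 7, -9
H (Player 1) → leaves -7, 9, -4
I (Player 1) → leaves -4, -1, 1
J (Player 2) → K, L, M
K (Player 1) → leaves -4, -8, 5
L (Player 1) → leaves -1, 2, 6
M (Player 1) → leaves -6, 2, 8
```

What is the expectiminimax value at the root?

5

C (Player 1): max(-2, -6, -4) = -2
D (Player 1): max(-7, 4, -5) = 4
E (Player 1): max(6, 4, 4) = 6
B (Chance): 1/3·-2 + 1/3·4 + 1/3·6 = 2.67
G (Player 1): max(2, 7, -9) = 7
H (Player 1): max(-7, 9, -4) = 9
I (Player 1): max(-4, -1, 1) = 1
F (Player 2): min(7, 9, 1) = 1
K (Player 1): max(-4, -8, 5) = 5
L (Player 1): max(-1, 2, 6) = 6
M (Player 1): max(-6, 2, 8) = 8
J (Player 2): min(5, 6, 8) = 5
Root (Player 1): max(2.67, 1, 5) = 5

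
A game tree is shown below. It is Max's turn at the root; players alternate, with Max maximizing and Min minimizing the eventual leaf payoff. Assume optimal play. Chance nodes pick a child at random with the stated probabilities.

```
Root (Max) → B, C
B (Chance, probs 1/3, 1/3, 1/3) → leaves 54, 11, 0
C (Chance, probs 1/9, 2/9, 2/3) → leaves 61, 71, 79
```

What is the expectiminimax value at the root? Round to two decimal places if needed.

B (Chance): 1/3·54 + 1/3·11 + 1/3·0 = 21.67
C (Chance): 1/9·61 + 2/9·71 + 2/3·79 = 75.22
Root (Max): max(21.67, 75.22) = 75.22

75.22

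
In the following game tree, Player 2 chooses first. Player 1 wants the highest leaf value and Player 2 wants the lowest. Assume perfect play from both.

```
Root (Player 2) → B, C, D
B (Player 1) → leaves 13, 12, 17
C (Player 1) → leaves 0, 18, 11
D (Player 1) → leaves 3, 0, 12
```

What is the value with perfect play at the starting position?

B (Player 1): max(13, 12, 17) = 17
C (Player 1): max(0, 18, 11) = 18
D (Player 1): max(3, 0, 12) = 12
Root (Player 2): min(17, 18, 12) = 12

12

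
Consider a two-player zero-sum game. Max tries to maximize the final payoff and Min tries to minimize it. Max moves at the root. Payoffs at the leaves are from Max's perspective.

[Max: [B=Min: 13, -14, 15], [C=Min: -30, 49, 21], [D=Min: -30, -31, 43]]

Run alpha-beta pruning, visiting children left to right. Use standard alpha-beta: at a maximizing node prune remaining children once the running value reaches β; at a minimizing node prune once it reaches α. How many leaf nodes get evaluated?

B [α=-∞,β=+∞]: v=-14
C [α=-14,β=+∞]: v=-30 after child 1 ≤ α → α-cutoff, skip 2
D [α=-14,β=+∞]: v=-30 after child 1 ≤ α → α-cutoff, skip 2
Root [α=-∞,β=+∞]: v=-14
Leaves evaluated: 5 of 9.

5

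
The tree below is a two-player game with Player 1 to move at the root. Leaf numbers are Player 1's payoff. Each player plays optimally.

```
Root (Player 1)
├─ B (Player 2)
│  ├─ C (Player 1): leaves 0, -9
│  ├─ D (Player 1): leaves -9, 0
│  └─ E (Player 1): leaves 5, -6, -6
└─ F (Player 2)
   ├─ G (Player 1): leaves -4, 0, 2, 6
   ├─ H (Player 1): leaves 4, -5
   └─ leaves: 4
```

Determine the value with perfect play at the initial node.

C (Player 1): max(0, -9) = 0
D (Player 1): max(-9, 0) = 0
E (Player 1): max(5, -6, -6) = 5
B (Player 2): min(0, 0, 5) = 0
G (Player 1): max(-4, 0, 2, 6) = 6
H (Player 1): max(4, -5) = 4
F (Player 2): min(6, 4, 4) = 4
Root (Player 1): max(0, 4) = 4

4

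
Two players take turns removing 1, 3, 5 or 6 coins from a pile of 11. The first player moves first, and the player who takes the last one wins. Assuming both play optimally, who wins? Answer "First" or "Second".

Mark each pile size as W (mover wins) or L (mover loses):
i:   0  1  2  3  4  5  6  7  8  9 10 11
     L  W  L  W  L  W  W  W  W  W  W  L
Position 11 is L, so the second player wins.

Second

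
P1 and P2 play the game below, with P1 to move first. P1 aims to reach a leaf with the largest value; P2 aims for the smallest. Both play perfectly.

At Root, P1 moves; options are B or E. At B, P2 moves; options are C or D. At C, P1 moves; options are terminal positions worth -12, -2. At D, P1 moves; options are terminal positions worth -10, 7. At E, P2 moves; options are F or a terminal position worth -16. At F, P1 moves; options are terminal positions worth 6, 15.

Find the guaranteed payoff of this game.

-2

C (P1): max(-12, -2) = -2
D (P1): max(-10, 7) = 7
B (P2): min(-2, 7) = -2
F (P1): max(6, 15) = 15
E (P2): min(15, -16) = -16
Root (P1): max(-2, -16) = -2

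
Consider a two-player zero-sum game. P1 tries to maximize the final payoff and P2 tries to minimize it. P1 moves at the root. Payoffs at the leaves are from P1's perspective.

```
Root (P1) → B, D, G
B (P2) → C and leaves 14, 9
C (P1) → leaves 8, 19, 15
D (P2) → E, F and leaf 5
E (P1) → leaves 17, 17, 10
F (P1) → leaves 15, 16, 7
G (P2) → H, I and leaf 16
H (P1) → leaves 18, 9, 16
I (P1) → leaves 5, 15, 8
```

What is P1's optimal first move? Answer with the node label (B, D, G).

C (P1): max(8, 19, 15) = 19
B (P2): min(19, 14, 9) = 9
E (P1): max(17, 17, 10) = 17
F (P1): max(15, 16, 7) = 16
D (P2): min(17, 16, 5) = 5
H (P1): max(18, 9, 16) = 18
I (P1): max(5, 15, 8) = 15
G (P2): min(18, 15, 16) = 15
Root (P1): max(9, 5, 15) = 15
P1 picks the child with the highest value: G (value 15).

G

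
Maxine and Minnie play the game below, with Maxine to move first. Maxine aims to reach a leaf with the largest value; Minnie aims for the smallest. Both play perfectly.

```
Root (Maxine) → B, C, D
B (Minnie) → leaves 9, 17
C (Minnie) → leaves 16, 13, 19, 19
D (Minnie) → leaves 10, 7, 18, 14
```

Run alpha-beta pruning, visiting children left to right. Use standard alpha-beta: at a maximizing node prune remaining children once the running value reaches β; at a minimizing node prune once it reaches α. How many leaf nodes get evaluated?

7

B [α=-∞,β=+∞]: v=9
C [α=9,β=+∞]: v=13
D [α=13,β=+∞]: v=10 after child 1 ≤ α → α-cutoff, skip 3
Root [α=-∞,β=+∞]: v=13
Leaves evaluated: 7 of 10.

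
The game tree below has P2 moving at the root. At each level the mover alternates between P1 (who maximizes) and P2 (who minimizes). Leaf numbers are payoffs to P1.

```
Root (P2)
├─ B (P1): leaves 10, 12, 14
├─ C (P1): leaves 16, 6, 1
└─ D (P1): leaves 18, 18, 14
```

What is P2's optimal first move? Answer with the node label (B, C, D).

B

B (P1): max(10, 12, 14) = 14
C (P1): max(16, 6, 1) = 16
D (P1): max(18, 18, 14) = 18
Root (P2): min(14, 16, 18) = 14
P2 picks the child with the lowest value: B (value 14).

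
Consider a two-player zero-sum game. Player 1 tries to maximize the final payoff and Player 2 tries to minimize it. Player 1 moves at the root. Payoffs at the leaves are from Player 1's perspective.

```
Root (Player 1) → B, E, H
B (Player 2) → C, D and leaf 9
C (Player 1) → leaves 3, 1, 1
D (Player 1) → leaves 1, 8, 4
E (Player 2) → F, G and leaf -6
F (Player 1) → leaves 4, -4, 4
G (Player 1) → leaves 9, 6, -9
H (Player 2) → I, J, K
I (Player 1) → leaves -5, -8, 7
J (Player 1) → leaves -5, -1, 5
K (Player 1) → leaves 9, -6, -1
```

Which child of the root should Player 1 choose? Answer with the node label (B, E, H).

H

C (Player 1): max(3, 1, 1) = 3
D (Player 1): max(1, 8, 4) = 8
B (Player 2): min(3, 8, 9) = 3
F (Player 1): max(4, -4, 4) = 4
G (Player 1): max(9, 6, -9) = 9
E (Player 2): min(4, 9, -6) = -6
I (Player 1): max(-5, -8, 7) = 7
J (Player 1): max(-5, -1, 5) = 5
K (Player 1): max(9, -6, -1) = 9
H (Player 2): min(7, 5, 9) = 5
Root (Player 1): max(3, -6, 5) = 5
Player 1 picks the child with the highest value: H (value 5).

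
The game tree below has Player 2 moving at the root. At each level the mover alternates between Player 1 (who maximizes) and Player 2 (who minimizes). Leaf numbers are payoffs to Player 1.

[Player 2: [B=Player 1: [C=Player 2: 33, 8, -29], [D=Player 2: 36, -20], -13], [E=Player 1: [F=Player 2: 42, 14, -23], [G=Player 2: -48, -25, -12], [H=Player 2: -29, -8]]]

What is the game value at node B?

C: min(33, 8, -29) = -29
D: min(36, -20) = -20
B: max(-29, -20, -13) = -13

-13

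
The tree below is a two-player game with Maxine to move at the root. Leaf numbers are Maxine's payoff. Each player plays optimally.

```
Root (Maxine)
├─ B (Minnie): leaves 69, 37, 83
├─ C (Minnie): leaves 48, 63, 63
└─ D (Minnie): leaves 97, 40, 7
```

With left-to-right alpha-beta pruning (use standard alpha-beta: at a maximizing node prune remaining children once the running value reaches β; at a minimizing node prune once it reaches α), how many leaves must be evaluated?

B [α=-∞,β=+∞]: v=37
C [α=37,β=+∞]: v=48
D [α=48,β=+∞]: v=40 after child 2 ≤ α → α-cutoff, skip 1
Root [α=-∞,β=+∞]: v=48
Leaves evaluated: 8 of 9.

8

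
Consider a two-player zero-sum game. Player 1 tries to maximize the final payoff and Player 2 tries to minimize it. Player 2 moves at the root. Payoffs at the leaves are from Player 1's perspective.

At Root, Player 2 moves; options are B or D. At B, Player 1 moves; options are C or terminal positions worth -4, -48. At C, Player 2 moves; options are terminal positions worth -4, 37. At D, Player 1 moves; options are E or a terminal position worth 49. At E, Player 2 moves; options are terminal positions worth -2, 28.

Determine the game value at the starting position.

C (Player 2): min(-4, 37) = -4
B (Player 1): max(-4, -4, -48) = -4
E (Player 2): min(-2, 28) = -2
D (Player 1): max(-2, 49) = 49
Root (Player 2): min(-4, 49) = -4

-4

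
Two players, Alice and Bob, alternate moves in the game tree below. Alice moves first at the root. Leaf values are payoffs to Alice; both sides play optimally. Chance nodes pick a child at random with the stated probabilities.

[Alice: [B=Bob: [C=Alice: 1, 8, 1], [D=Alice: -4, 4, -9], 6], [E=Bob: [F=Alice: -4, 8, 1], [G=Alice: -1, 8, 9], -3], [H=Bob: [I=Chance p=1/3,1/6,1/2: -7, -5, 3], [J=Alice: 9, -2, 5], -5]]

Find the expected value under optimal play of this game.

C (Alice): max(1, 8, 1) = 8
D (Alice): max(-4, 4, -9) = 4
B (Bob): min(8, 4, 6) = 4
F (Alice): max(-4, 8, 1) = 8
G (Alice): max(-1, 8, 9) = 9
E (Bob): min(8, 9, -3) = -3
I (Chance): 1/3·-7 + 1/6·-5 + 1/2·3 = -1.67
J (Alice): max(9, -2, 5) = 9
H (Bob): min(-1.67, 9, -5) = -5
Root (Alice): max(4, -3, -5) = 4

4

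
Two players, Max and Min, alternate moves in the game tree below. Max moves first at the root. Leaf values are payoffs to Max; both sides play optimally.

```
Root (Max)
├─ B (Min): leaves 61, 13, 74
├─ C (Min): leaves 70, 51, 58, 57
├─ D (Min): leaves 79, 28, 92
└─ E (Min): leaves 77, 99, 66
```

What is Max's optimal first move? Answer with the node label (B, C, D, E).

E

B (Min): min(61, 13, 74) = 13
C (Min): min(70, 51, 58, 57) = 51
D (Min): min(79, 28, 92) = 28
E (Min): min(77, 99, 66) = 66
Root (Max): max(13, 51, 28, 66) = 66
Max picks the child with the highest value: E (value 66).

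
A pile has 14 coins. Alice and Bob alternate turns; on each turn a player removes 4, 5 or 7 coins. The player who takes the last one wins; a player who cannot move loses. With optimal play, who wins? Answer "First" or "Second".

Second

Positions where the player to move wins (W) vs loses (L):
i:   0  1  2  3  4  5  6  7  8  9 10 11 12 13 14
     L  L  L  L  W  W  W  W  W  W  W  L  L  L  L
Position 14 is L, so the second player wins.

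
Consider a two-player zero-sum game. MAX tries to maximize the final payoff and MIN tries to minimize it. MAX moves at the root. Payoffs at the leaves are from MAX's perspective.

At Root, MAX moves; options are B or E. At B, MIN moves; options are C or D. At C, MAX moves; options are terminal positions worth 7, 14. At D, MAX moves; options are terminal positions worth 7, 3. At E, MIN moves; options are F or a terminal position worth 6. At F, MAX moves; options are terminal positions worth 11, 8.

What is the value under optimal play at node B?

C: max(7, 14) = 14
D: max(7, 3) = 7
B: min(14, 7) = 7

7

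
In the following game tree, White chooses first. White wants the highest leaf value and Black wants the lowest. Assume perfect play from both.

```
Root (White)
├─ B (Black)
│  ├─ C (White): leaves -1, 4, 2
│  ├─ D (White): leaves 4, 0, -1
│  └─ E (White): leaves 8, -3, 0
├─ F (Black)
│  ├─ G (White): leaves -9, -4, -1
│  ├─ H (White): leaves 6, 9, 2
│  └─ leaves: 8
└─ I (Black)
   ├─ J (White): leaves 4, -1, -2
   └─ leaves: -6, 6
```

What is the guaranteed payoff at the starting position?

4

C (White): max(-1, 4, 2) = 4
D (White): max(4, 0, -1) = 4
E (White): max(8, -3, 0) = 8
B (Black): min(4, 4, 8) = 4
G (White): max(-9, -4, -1) = -1
H (White): max(6, 9, 2) = 9
F (Black): min(-1, 9, 8) = -1
J (White): max(4, -1, -2) = 4
I (Black): min(4, -6, 6) = -6
Root (White): max(4, -1, -6) = 4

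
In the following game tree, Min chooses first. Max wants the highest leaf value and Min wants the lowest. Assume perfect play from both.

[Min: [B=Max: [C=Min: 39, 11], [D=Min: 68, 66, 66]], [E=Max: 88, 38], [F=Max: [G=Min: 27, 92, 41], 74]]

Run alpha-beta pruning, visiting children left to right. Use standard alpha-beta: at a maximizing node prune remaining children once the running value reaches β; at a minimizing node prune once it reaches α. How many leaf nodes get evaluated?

10

C [α=-∞,β=+∞]: v=11
D [α=11,β=+∞]: v=66
B [α=-∞,β=+∞]: v=66
E [α=-∞,β=66]: v=88 after child 1 ≥ β → β-cutoff, skip 1
G [α=-∞,β=66]: v=27
F [α=-∞,β=66]: v=74
Root [α=-∞,β=+∞]: v=66
Leaves evaluated: 10 of 11.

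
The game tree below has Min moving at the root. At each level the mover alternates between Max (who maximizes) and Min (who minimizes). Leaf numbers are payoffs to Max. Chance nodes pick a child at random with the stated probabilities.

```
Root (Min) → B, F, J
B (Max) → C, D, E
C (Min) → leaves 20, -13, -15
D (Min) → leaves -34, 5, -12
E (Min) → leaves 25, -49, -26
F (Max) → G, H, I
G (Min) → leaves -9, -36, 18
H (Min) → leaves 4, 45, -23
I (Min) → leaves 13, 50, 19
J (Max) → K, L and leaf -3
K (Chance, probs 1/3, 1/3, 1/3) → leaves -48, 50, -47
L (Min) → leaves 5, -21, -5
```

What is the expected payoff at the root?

C (Min): min(20, -13, -15) = -15
D (Min): min(-34, 5, -12) = -34
E (Min): min(25, -49, -26) = -49
B (Max): max(-15, -34, -49) = -15
G (Min): min(-9, -36, 18) = -36
H (Min): min(4, 45, -23) = -23
I (Min): min(13, 50, 19) = 13
F (Max): max(-36, -23, 13) = 13
K (Chance): 1/3·-48 + 1/3·50 + 1/3·-47 = -15
L (Min): min(5, -21, -5) = -21
J (Max): max(-15, -21, -3) = -3
Root (Min): min(-15, 13, -3) = -15

-15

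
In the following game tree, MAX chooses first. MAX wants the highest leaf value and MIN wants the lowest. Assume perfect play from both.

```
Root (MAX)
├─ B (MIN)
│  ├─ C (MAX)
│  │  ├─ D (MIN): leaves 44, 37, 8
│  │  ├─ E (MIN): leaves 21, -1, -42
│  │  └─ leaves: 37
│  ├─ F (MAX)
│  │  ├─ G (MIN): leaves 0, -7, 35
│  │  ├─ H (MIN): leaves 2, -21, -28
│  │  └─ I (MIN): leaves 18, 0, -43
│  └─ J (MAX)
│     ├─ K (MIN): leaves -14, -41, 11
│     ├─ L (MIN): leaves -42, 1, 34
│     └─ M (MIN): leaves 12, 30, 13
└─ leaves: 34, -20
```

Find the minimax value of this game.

34

D (MIN): min(44, 37, 8) = 8
E (MIN): min(21, -1, -42) = -42
C (MAX): max(8, -42, 37) = 37
G (MIN): min(0, -7, 35) = -7
H (MIN): min(2, -21, -28) = -28
I (MIN): min(18, 0, -43) = -43
F (MAX): max(-7, -28, -43) = -7
K (MIN): min(-14, -41, 11) = -41
L (MIN): min(-42, 1, 34) = -42
M (MIN): min(12, 30, 13) = 12
J (MAX): max(-41, -42, 12) = 12
B (MIN): min(37, -7, 12) = -7
Root (MAX): max(-7, 34, -20) = 34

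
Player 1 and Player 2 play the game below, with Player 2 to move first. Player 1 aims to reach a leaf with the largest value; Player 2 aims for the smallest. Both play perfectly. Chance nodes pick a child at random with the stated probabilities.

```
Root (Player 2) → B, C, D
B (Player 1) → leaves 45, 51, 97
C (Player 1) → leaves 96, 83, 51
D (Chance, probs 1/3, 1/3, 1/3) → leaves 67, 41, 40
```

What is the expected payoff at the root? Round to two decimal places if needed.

49.33

B (Player 1): max(45, 51, 97) = 97
C (Player 1): max(96, 83, 51) = 96
D (Chance): 1/3·67 + 1/3·41 + 1/3·40 = 49.33
Root (Player 2): min(97, 96, 49.33) = 49.33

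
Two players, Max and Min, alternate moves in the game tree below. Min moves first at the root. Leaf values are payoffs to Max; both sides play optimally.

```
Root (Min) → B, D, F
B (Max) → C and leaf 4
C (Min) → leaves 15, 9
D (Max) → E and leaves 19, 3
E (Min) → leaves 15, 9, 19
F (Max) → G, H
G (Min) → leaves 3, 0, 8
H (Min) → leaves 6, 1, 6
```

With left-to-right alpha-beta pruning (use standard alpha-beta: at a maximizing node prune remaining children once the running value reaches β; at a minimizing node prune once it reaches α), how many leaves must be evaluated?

12

C [α=-∞,β=+∞]: v=9
B [α=-∞,β=+∞]: v=9
E [α=-∞,β=9]: v=9
D [α=-∞,β=9]: v=9 after child 1 ≥ β → β-cutoff, skip 2
G [α=-∞,β=9]: v=0
H [α=0,β=9]: v=1
F [α=-∞,β=9]: v=1
Root [α=-∞,β=+∞]: v=1
Leaves evaluated: 12 of 14.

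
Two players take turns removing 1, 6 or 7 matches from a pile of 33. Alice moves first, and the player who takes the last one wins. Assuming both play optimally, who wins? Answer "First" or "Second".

i:   0  1  2  3  4  5  6  7  8  9 10 11 12 13 14 15 16 17 18 19 20 21 22 23 24 25 26 27 28 29 30 31 32 33
     L  W  L  W  L  W  W  W  W  W  W  W  L  W  L  W  L  W  W  W  W  W  W  W  L  W  L  W  L  W  W  W  W  W
Position 33 is W, so the first player wins.

First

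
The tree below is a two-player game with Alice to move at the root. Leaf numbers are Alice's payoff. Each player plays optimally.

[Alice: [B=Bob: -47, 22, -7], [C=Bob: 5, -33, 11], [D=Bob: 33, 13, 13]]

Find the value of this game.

B (Bob): min(-47, 22, -7) = -47
C (Bob): min(5, -33, 11) = -33
D (Bob): min(33, 13, 13) = 13
Root (Alice): max(-47, -33, 13) = 13

13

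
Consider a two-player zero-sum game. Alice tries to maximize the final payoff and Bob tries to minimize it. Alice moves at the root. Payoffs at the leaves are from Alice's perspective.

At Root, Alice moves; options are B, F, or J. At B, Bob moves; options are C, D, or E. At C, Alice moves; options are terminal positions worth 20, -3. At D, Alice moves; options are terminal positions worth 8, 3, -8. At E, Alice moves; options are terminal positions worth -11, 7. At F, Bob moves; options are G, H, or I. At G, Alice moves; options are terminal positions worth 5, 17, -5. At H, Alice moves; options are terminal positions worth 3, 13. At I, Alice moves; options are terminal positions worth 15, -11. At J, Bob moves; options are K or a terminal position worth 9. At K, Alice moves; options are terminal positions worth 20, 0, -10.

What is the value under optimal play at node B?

C: max(20, -3) = 20
D: max(8, 3, -8) = 8
E: max(-11, 7) = 7
B: min(20, 8, 7) = 7

7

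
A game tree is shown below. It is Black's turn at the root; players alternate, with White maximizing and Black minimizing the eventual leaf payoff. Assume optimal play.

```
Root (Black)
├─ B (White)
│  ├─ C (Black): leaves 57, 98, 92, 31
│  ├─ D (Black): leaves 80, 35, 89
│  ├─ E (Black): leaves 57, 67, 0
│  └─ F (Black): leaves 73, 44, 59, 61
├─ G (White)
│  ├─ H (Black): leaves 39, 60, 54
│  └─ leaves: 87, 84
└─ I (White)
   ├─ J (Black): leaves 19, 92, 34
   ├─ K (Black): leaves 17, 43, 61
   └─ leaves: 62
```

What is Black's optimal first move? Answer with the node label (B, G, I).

C (Black): min(57, 98, 92, 31) = 31
D (Black): min(80, 35, 89) = 35
E (Black): min(57, 67, 0) = 0
F (Black): min(73, 44, 59, 61) = 44
B (White): max(31, 35, 0, 44) = 44
H (Black): min(39, 60, 54) = 39
G (White): max(39, 87, 84) = 87
J (Black): min(19, 92, 34) = 19
K (Black): min(17, 43, 61) = 17
I (White): max(19, 17, 62) = 62
Root (Black): min(44, 87, 62) = 44
Black picks the child with the lowest value: B (value 44).

B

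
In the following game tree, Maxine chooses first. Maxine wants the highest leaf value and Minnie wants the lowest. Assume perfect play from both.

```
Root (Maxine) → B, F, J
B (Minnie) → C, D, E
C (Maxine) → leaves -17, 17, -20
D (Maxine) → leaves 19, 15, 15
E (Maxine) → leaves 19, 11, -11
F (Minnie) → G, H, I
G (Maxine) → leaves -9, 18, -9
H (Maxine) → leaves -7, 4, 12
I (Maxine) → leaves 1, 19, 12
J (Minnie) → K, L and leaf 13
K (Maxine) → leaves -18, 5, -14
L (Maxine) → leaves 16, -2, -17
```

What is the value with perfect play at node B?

C: max(-17, 17, -20) = 17
D: max(19, 15, 15) = 19
E: max(19, 11, -11) = 19
B: min(17, 19, 19) = 17

17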